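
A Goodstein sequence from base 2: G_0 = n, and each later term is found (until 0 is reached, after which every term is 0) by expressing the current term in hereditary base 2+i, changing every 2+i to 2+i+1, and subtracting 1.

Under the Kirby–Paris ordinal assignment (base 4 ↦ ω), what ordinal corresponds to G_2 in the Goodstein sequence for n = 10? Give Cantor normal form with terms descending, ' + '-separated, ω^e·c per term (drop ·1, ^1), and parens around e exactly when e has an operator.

ω^(ω + 1) + 1

(0) 10|_2 = 2^(2 + 1) + 2 ↦ 3^(3 + 1) + 3|_3 = 84 ⇒ 83
(1) 83|_3 = 3^(3 + 1) + 2 ↦ 4^(4 + 1) + 2|_4 = 1026 ⇒ 1025
(2) 1025|_4 = 4^(4 + 1) + 1 ↦ 5^(5 + 1) + 1|_5 = 15626 ⇒ 15625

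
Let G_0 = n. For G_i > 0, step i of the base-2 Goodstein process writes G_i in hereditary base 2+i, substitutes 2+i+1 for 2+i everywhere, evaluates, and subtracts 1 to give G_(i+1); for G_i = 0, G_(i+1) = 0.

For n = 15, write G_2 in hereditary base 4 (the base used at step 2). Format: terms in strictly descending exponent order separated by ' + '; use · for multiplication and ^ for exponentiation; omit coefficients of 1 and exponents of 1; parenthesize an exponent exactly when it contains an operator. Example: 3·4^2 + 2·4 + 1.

4^(4 + 1) + 4^4 + 3

i=0: 15 = 2^(2 + 1) + 2^2 + 2 + 1 (b=2); 2→3: 3^(3 + 1) + 3^3 + 3 + 1 = 112; 112−1 = 111
i=1: 111 = 3^(3 + 1) + 3^3 + 3 (b=3); 3→4: 4^(4 + 1) + 4^4 + 4 = 1284; 1284−1 = 1283
i=2: 1283 = 4^(4 + 1) + 4^4 + 3 (b=4); 4→5: 5^(5 + 1) + 5^5 + 3 = 18753; 18753−1 = 18752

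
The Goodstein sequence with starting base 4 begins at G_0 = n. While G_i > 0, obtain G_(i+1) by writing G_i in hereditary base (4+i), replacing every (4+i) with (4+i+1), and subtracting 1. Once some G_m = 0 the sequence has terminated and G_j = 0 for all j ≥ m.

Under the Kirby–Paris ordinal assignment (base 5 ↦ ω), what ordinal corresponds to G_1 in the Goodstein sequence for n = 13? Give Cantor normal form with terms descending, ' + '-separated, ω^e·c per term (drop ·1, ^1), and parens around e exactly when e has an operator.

ω·3

step 0: 13 = 3·4 + 1; sub 5 for 4: 3·5 + 1; = 16; G_1 = 16−1 = 15
step 1: 15 = 3·5; sub 6 for 5: 3·6; = 18; G_2 = 18−1 = 17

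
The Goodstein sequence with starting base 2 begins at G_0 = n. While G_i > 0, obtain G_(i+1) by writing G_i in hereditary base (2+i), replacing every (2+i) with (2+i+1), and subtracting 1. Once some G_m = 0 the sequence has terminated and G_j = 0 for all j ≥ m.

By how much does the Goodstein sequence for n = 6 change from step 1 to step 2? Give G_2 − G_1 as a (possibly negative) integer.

step 0: 6 = 2^2 + 2; sub 3 for 2: 3^3 + 3; = 30; G_1 = 30−1 = 29
step 1: 29 = 3^3 + 2; sub 4 for 3: 4^4 + 2; = 258; G_2 = 258−1 = 257

228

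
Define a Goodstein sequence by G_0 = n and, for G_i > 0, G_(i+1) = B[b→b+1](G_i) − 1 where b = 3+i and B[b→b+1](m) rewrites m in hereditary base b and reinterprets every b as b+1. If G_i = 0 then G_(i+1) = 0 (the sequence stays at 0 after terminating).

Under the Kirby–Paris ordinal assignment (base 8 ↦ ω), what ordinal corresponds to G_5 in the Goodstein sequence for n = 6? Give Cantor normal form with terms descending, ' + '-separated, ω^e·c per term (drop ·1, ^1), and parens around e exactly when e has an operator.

i=0: 6 = 2·3 (b=3); 3→4: 2·4 = 8; 8−1 = 7
i=1: 7 = 4 + 3 (b=4); 4→5: 5 + 3 = 8; 8−1 = 7
i=2: 7 = 5 + 2 (b=5); 5→6: 6 + 2 = 8; 8−1 = 7
i=3: 7 = 6 + 1 (b=6); 6→7: 7 + 1 = 8; 8−1 = 7
i=4: 7 = 7 (b=7); 7→8: 8 = 8; 8−1 = 7
i=5: 7 = 7 (b=8); 8→9: 7 = 7; 7−1 = 6

7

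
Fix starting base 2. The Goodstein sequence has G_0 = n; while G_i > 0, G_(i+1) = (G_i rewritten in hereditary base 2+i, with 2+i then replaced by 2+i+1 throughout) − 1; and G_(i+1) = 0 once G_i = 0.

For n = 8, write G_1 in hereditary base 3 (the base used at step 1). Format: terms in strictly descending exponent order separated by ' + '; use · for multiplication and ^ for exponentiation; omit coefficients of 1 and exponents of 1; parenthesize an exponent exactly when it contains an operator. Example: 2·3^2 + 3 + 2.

G_0=8  [base 2] 2^(2 + 1)  →[2↦3]→  3^(3 + 1) = 81  −1 ⇒ G_1=80
G_1=80  [base 3] 2·3^3 + 2·3^2 + 2·3 + 2  →[3↦4]→  2·4^4 + 2·4^2 + 2·4 + 2 = 554  −1 ⇒ G_2=553

2·3^3 + 2·3^2 + 2·3 + 2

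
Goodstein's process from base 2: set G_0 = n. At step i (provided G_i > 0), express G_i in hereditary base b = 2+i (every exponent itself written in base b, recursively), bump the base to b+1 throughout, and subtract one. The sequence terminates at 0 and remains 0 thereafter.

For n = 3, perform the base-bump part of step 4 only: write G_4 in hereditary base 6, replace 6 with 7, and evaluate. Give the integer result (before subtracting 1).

G_0=3  [base 2] 2 + 1  →[2↦3]→  3 + 1 = 4  −1 ⇒ G_1=3
G_1=3  [base 3] 3  →[3↦4]→  4 = 4  −1 ⇒ G_2=3
G_2=3  [base 4] 3  →[4↦5]→  3 = 3  −1 ⇒ G_3=2
G_3=2  [base 5] 2  →[5↦6]→  2 = 2  −1 ⇒ G_4=1
G_4=1  [base 6] 1  →[6↦7]→  1 = 1  −1 ⇒ G_5=0

1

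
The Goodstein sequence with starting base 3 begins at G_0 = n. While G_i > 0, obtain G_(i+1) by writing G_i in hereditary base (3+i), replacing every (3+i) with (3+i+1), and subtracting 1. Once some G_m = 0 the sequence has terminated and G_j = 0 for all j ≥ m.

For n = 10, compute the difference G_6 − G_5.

3

(0) 10|_3 = 3^2 + 1 ↦ 4^2 + 1|_4 = 17 ⇒ 16
(1) 16|_4 = 4^2 ↦ 5^2|_5 = 25 ⇒ 24
(2) 24|_5 = 4·5 + 4 ↦ 4·6 + 4|_6 = 28 ⇒ 27
(3) 27|_6 = 4·6 + 3 ↦ 4·7 + 3|_7 = 31 ⇒ 30
(4) 30|_7 = 4·7 + 2 ↦ 4·8 + 2|_8 = 34 ⇒ 33
(5) 33|_8 = 4·8 + 1 ↦ 4·9 + 1|_9 = 37 ⇒ 36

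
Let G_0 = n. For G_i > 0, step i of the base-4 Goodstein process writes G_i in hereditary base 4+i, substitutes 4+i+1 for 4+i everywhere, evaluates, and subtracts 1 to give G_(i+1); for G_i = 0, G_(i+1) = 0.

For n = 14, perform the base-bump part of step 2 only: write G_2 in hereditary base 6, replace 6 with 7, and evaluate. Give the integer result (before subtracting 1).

(0) 14|_4 = 3·4 + 2 ↦ 3·5 + 2|_5 = 17 ⇒ 16
(1) 16|_5 = 3·5 + 1 ↦ 3·6 + 1|_6 = 19 ⇒ 18
(2) 18|_6 = 3·6 ↦ 3·7|_7 = 21 ⇒ 20

21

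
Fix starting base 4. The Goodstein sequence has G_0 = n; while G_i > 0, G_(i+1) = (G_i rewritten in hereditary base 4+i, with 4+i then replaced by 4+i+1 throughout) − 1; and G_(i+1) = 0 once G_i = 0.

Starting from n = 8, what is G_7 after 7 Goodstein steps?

(0) 8|_4 = 2·4 ↦ 2·5|_5 = 10 ⇒ 9
(1) 9|_5 = 5 + 4 ↦ 6 + 4|_6 = 10 ⇒ 9
(2) 9|_6 = 6 + 3 ↦ 7 + 3|_7 = 10 ⇒ 9
(3) 9|_7 = 7 + 2 ↦ 8 + 2|_8 = 10 ⇒ 9
(4) 9|_8 = 8 + 1 ↦ 9 + 1|_9 = 10 ⇒ 9
(5) 9|_9 = 9 ↦ 10|_10 = 10 ⇒ 9
(6) 9|_10 = 9 ↦ 9|_11 = 9 ⇒ 8
(7) 8|_11 = 8 ↦ 8|_12 = 8 ⇒ 7

8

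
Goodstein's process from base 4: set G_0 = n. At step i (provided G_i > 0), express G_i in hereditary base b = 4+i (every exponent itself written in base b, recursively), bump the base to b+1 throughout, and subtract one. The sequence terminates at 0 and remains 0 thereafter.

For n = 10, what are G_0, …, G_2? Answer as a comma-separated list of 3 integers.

10, 11, 12

G_0=10  [base 4] 2·4 + 2  →[4↦5]→  2·5 + 2 = 12  −1 ⇒ G_1=11
G_1=11  [base 5] 2·5 + 1  →[5↦6]→  2·6 + 1 = 13  −1 ⇒ G_2=12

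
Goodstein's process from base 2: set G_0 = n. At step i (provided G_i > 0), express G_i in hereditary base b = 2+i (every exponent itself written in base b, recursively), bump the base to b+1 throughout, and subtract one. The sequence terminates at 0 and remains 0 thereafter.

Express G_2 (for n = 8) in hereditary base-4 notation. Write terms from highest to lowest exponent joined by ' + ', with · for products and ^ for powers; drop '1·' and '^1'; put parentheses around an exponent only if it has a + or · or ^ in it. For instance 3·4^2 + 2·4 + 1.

i=0: 8 = 2^(2 + 1) (b=2); 2→3: 3^(3 + 1) = 81; 81−1 = 80
i=1: 80 = 2·3^3 + 2·3^2 + 2·3 + 2 (b=3); 3→4: 2·4^4 + 2·4^2 + 2·4 + 2 = 554; 554−1 = 553
i=2: 553 = 2·4^4 + 2·4^2 + 2·4 + 1 (b=4); 4→5: 2·5^5 + 2·5^2 + 2·5 + 1 = 6311; 6311−1 = 6310

2·4^4 + 2·4^2 + 2·4 + 1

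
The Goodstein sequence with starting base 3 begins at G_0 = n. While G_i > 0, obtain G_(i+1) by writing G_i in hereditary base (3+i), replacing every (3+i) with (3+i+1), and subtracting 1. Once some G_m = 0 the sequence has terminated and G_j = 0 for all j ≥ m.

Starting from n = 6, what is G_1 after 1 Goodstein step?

7

step 0: 6 = 2·3; sub 4 for 3: 2·4; = 8; G_1 = 8−1 = 7
step 1: 7 = 4 + 3; sub 5 for 4: 5 + 3; = 8; G_2 = 8−1 = 7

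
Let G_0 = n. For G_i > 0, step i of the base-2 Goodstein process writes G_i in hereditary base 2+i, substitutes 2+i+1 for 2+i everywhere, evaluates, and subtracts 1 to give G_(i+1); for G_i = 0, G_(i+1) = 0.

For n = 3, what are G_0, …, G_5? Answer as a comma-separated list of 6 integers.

[0] 3 ≡ 2 + 1 (base 2). Lift 3: 4. −1: 3.
[1] 3 ≡ 3 (base 3). Lift 4: 4. −1: 3.
[2] 3 ≡ 3 (base 4). Lift 5: 3. −1: 2.
[3] 2 ≡ 2 (base 5). Lift 6: 2. −1: 1.
[4] 1 ≡ 1 (base 6). Lift 7: 1. −1: 0.

3, 3, 3, 2, 1, 0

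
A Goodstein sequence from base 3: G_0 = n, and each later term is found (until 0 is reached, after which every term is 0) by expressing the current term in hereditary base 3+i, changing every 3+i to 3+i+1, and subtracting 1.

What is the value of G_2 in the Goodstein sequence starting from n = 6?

G_0=6  [base 3] 2·3  →[3↦4]→  2·4 = 8  −1 ⇒ G_1=7
G_1=7  [base 4] 4 + 3  →[4↦5]→  5 + 3 = 8  −1 ⇒ G_2=7
G_2=7  [base 5] 5 + 2  →[5↦6]→  6 + 2 = 8  −1 ⇒ G_3=7

7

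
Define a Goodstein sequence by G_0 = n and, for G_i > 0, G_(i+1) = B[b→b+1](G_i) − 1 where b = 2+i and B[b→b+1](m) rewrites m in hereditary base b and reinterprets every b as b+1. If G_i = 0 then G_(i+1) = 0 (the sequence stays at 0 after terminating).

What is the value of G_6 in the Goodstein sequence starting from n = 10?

84073323

(0) 10|_2 = 2^(2 + 1) + 2 ↦ 3^(3 + 1) + 3|_3 = 84 ⇒ 83
(1) 83|_3 = 3^(3 + 1) + 2 ↦ 4^(4 + 1) + 2|_4 = 1026 ⇒ 1025
(2) 1025|_4 = 4^(4 + 1) + 1 ↦ 5^(5 + 1) + 1|_5 = 15626 ⇒ 15625
(3) 15625|_5 = 5^(5 + 1) ↦ 6^(6 + 1)|_6 = 279936 ⇒ 279935
(4) 279935|_6 = 5·6^6 + 5·6^5 + 5·6^4 + 5·6^3 + 5·6^2 + 5·6 + 5 ↦ 5·7^7 + 5·7^5 + 5·7^4 + 5·7^3 + 5·7^2 + 5·7 + 5|_7 = 4215755 ⇒ 4215754
(5) 4215754|_7 = 5·7^7 + 5·7^5 + 5·7^4 + 5·7^3 + 5·7^2 + 5·7 + 4 ↦ 5·8^8 + 5·8^5 + 5·8^4 + 5·8^3 + 5·8^2 + 5·8 + 4|_8 = 84073324 ⇒ 84073323
(6) 84073323|_8 = 5·8^8 + 5·8^5 + 5·8^4 + 5·8^3 + 5·8^2 + 5·8 + 3 ↦ 5·9^9 + 5·9^5 + 5·9^4 + 5·9^3 + 5·9^2 + 5·9 + 3|_9 = 1937434593 ⇒ 1937434592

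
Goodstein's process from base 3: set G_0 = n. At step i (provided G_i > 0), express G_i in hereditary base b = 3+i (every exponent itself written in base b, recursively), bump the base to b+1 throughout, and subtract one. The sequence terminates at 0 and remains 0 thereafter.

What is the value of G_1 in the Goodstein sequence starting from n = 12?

19

G_0 = 12. HB_3(12) = 3^2 + 3. Bump = 20. G_1 = 19.
G_1 = 19. HB_4(19) = 4^2 + 3. Bump = 28. G_2 = 27.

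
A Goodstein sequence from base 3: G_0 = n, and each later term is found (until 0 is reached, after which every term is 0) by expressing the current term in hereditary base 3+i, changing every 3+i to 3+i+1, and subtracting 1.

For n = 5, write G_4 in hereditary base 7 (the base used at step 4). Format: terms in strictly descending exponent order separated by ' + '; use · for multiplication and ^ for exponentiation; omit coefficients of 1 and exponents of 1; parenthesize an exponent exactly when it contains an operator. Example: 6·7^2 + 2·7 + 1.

4

[0] 5 ≡ 3 + 2 (base 3). Lift 4: 6. −1: 5.
[1] 5 ≡ 4 + 1 (base 4). Lift 5: 6. −1: 5.
[2] 5 ≡ 5 (base 5). Lift 6: 6. −1: 5.
[3] 5 ≡ 5 (base 6). Lift 7: 5. −1: 4.
[4] 4 ≡ 4 (base 7). Lift 8: 4. −1: 3.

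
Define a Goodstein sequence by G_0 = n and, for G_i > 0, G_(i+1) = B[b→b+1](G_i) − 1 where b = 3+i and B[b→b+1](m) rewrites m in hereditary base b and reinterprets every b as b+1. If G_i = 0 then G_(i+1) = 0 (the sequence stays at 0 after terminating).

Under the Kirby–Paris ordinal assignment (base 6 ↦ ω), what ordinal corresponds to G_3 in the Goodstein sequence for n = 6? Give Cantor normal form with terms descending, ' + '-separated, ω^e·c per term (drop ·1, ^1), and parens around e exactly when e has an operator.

base 3: 6 = 2·3; at 4: 2·4 = 8; next = 7
base 4: 7 = 4 + 3; at 5: 5 + 3 = 8; next = 7
base 5: 7 = 5 + 2; at 6: 6 + 2 = 8; next = 7
base 6: 7 = 6 + 1; at 7: 7 + 1 = 8; next = 7

ω + 1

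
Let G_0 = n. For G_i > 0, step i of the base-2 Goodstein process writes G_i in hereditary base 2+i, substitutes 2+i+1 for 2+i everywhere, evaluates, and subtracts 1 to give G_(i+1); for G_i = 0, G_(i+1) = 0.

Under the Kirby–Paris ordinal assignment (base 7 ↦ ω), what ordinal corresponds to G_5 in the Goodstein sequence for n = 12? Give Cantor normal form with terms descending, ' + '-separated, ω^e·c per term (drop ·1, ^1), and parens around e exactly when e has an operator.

ω^(ω + 1) + ω^2·2 + ω + 4

G_0=12  [base 2] 2^(2 + 1) + 2^2  →[2↦3]→  3^(3 + 1) + 3^3 = 108  −1 ⇒ G_1=107
G_1=107  [base 3] 3^(3 + 1) + 2·3^2 + 2·3 + 2  →[3↦4]→  4^(4 + 1) + 2·4^2 + 2·4 + 2 = 1066  −1 ⇒ G_2=1065
G_2=1065  [base 4] 4^(4 + 1) + 2·4^2 + 2·4 + 1  →[4↦5]→  5^(5 + 1) + 2·5^2 + 2·5 + 1 = 15686  −1 ⇒ G_3=15685
G_3=15685  [base 5] 5^(5 + 1) + 2·5^2 + 2·5  →[5↦6]→  6^(6 + 1) + 2·6^2 + 2·6 = 280020  −1 ⇒ G_4=280019
G_4=280019  [base 6] 6^(6 + 1) + 2·6^2 + 6 + 5  →[6↦7]→  7^(7 + 1) + 2·7^2 + 7 + 5 = 5764911  −1 ⇒ G_5=5764910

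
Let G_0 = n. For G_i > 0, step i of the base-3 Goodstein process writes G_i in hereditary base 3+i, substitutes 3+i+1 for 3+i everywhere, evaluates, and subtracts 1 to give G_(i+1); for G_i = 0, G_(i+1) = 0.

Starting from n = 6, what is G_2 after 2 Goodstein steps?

7

(0) 6|_3 = 2·3 ↦ 2·4|_4 = 8 ⇒ 7
(1) 7|_4 = 4 + 3 ↦ 5 + 3|_5 = 8 ⇒ 7
(2) 7|_5 = 5 + 2 ↦ 6 + 2|_6 = 8 ⇒ 7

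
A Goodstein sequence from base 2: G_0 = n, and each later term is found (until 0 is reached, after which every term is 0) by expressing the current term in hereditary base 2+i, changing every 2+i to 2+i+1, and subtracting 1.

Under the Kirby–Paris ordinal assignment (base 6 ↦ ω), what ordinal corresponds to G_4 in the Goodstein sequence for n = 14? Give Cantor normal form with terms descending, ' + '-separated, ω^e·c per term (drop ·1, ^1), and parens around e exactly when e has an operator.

ω^(ω + 1) + ω^5·5 + ω^4·5 + ω^3·5 + ω^2·5 + ω·5 + 5

base 2: 14 = 2^(2 + 1) + 2^2 + 2; at 3: 3^(3 + 1) + 3^3 + 3 = 111; next = 110
base 3: 110 = 3^(3 + 1) + 3^3 + 2; at 4: 4^(4 + 1) + 4^4 + 2 = 1282; next = 1281
base 4: 1281 = 4^(4 + 1) + 4^4 + 1; at 5: 5^(5 + 1) + 5^5 + 1 = 18751; next = 18750
base 5: 18750 = 5^(5 + 1) + 5^5; at 6: 6^(6 + 1) + 6^6 = 326592; next = 326591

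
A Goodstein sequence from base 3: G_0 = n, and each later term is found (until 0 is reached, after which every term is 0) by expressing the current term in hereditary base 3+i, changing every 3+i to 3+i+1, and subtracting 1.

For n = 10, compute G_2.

base 3: 10 = 3^2 + 1; at 4: 4^2 + 1 = 17; next = 16
base 4: 16 = 4^2; at 5: 5^2 = 25; next = 24
base 5: 24 = 4·5 + 4; at 6: 4·6 + 4 = 28; next = 27

24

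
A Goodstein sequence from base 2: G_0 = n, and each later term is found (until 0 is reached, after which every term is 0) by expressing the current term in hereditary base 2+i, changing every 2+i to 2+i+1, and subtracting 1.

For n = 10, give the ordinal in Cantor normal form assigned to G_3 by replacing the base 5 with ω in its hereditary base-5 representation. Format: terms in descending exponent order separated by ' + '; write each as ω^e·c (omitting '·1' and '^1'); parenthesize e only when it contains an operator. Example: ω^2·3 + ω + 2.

[0] 10 ≡ 2^(2 + 1) + 2 (base 2). Lift 3: 84. −1: 83.
[1] 83 ≡ 3^(3 + 1) + 2 (base 3). Lift 4: 1026. −1: 1025.
[2] 1025 ≡ 4^(4 + 1) + 1 (base 4). Lift 5: 15626. −1: 15625.

ω^(ω + 1)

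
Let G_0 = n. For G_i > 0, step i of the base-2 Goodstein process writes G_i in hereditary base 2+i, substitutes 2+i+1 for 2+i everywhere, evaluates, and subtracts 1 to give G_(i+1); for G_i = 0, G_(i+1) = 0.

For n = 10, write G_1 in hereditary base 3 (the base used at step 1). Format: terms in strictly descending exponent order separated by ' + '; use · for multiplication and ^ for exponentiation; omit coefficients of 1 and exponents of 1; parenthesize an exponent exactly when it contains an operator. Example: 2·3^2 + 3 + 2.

base 2: 10 = 2^(2 + 1) + 2; at 3: 3^(3 + 1) + 3 = 84; next = 83
base 3: 83 = 3^(3 + 1) + 2; at 4: 4^(4 + 1) + 2 = 1026; next = 1025

3^(3 + 1) + 2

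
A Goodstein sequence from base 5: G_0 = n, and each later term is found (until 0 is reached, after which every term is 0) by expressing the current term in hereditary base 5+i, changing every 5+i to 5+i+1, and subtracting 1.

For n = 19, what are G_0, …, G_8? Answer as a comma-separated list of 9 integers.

19 —HB5→ 3·5 + 4 —bump→ 3·6 + 4 = 22 —(−1)→ 21
21 —HB6→ 3·6 + 3 —bump→ 3·7 + 3 = 24 —(−1)→ 23
23 —HB7→ 3·7 + 2 —bump→ 3·8 + 2 = 26 —(−1)→ 25
25 —HB8→ 3·8 + 1 —bump→ 3·9 + 1 = 28 —(−1)→ 27
27 —HB9→ 3·9 —bump→ 3·10 = 30 —(−1)→ 29
29 —HB10→ 2·10 + 9 —bump→ 2·11 + 9 = 31 —(−1)→ 30
30 —HB11→ 2·11 + 8 —bump→ 2·12 + 8 = 32 —(−1)→ 31
31 —HB12→ 2·12 + 7 —bump→ 2·13 + 7 = 33 —(−1)→ 32

19, 21, 23, 25, 27, 29, 30, 31, 32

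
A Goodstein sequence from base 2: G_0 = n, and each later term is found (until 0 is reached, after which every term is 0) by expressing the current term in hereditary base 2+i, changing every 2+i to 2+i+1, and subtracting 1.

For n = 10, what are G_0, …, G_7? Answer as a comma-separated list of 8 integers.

10, 83, 1025, 15625, 279935, 4215754, 84073323, 1937434592

step 0: 10 = 2^(2 + 1) + 2; sub 3 for 2: 3^(3 + 1) + 3; = 84; G_1 = 84−1 = 83
step 1: 83 = 3^(3 + 1) + 2; sub 4 for 3: 4^(4 + 1) + 2; = 1026; G_2 = 1026−1 = 1025
step 2: 1025 = 4^(4 + 1) + 1; sub 5 for 4: 5^(5 + 1) + 1; = 15626; G_3 = 15626−1 = 15625
step 3: 15625 = 5^(5 + 1); sub 6 for 5: 6^(6 + 1); = 279936; G_4 = 279936−1 = 279935
step 4: 279935 = 5·6^6 + 5·6^5 + 5·6^4 + 5·6^3 + 5·6^2 + 5·6 + 5; sub 7 for 6: 5·7^7 + 5·7^5 + 5·7^4 + 5·7^3 + 5·7^2 + 5·7 + 5; = 4215755; G_5 = 4215755−1 = 4215754
step 5: 4215754 = 5·7^7 + 5·7^5 + 5·7^4 + 5·7^3 + 5·7^2 + 5·7 + 4; sub 8 for 7: 5·8^8 + 5·8^5 + 5·8^4 + 5·8^3 + 5·8^2 + 5·8 + 4; = 84073324; G_6 = 84073324−1 = 84073323
step 6: 84073323 = 5·8^8 + 5·8^5 + 5·8^4 + 5·8^3 + 5·8^2 + 5·8 + 3; sub 9 for 8: 5·9^9 + 5·9^5 + 5·9^4 + 5·9^3 + 5·9^2 + 5·9 + 3; = 1937434593; G_7 = 1937434593−1 = 1937434592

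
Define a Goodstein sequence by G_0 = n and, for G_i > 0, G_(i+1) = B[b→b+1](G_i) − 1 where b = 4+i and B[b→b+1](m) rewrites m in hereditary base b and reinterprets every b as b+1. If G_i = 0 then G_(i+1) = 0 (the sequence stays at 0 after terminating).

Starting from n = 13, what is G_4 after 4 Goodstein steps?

19

G_0=13  [base 4] 3·4 + 1  →[4↦5]→  3·5 + 1 = 16  −1 ⇒ G_1=15
G_1=15  [base 5] 3·5  →[5↦6]→  3·6 = 18  −1 ⇒ G_2=17
G_2=17  [base 6] 2·6 + 5  →[6↦7]→  2·7 + 5 = 19  −1 ⇒ G_3=18
G_3=18  [base 7] 2·7 + 4  →[7↦8]→  2·8 + 4 = 20  −1 ⇒ G_4=19
G_4=19  [base 8] 2·8 + 3  →[8↦9]→  2·9 + 3 = 21  −1 ⇒ G_5=20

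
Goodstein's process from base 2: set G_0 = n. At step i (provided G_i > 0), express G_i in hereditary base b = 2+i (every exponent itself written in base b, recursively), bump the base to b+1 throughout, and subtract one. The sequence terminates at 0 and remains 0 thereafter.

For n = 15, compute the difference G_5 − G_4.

step 0: 15 = 2^(2 + 1) + 2^2 + 2 + 1; sub 3 for 2: 3^(3 + 1) + 3^3 + 3 + 1; = 112; G_1 = 112−1 = 111
step 1: 111 = 3^(3 + 1) + 3^3 + 3; sub 4 for 3: 4^(4 + 1) + 4^4 + 4; = 1284; G_2 = 1284−1 = 1283
step 2: 1283 = 4^(4 + 1) + 4^4 + 3; sub 5 for 4: 5^(5 + 1) + 5^5 + 3; = 18753; G_3 = 18753−1 = 18752
step 3: 18752 = 5^(5 + 1) + 5^5 + 2; sub 6 for 5: 6^(6 + 1) + 6^6 + 2; = 326594; G_4 = 326594−1 = 326593
step 4: 326593 = 6^(6 + 1) + 6^6 + 1; sub 7 for 6: 7^(7 + 1) + 7^7 + 1; = 6588345; G_5 = 6588345−1 = 6588344

6261751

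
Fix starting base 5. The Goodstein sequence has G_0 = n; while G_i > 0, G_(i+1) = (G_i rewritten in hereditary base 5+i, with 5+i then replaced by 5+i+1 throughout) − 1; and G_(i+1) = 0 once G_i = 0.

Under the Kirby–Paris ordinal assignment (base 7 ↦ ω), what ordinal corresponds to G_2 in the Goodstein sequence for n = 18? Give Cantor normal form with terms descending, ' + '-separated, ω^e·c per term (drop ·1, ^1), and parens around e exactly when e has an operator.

G_0=18  [base 5] 3·5 + 3  →[5↦6]→  3·6 + 3 = 21  −1 ⇒ G_1=20
G_1=20  [base 6] 3·6 + 2  →[6↦7]→  3·7 + 2 = 23  −1 ⇒ G_2=22
G_2=22  [base 7] 3·7 + 1  →[7↦8]→  3·8 + 1 = 25  −1 ⇒ G_3=24

ω·3 + 1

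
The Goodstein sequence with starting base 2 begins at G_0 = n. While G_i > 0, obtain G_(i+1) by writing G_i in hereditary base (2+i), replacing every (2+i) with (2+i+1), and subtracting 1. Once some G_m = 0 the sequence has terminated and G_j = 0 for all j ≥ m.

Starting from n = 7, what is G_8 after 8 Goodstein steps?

77777775

7 —HB2→ 2^2 + 2 + 1 —bump→ 3^3 + 3 + 1 = 31 —(−1)→ 30
30 —HB3→ 3^3 + 3 —bump→ 4^4 + 4 = 260 —(−1)→ 259
259 —HB4→ 4^4 + 3 —bump→ 5^5 + 3 = 3128 —(−1)→ 3127
3127 —HB5→ 5^5 + 2 —bump→ 6^6 + 2 = 46658 —(−1)→ 46657
46657 —HB6→ 6^6 + 1 —bump→ 7^7 + 1 = 823544 —(−1)→ 823543
823543 —HB7→ 7^7 —bump→ 8^8 = 16777216 —(−1)→ 16777215
16777215 —HB8→ 7·8^7 + 7·8^6 + 7·8^5 + 7·8^4 + 7·8^3 + 7·8^2 + 7·8 + 7 —bump→ 7·9^7 + 7·9^6 + 7·9^5 + 7·9^4 + 7·9^3 + 7·9^2 + 7·9 + 7 = 37665880 —(−1)→ 37665879
37665879 —HB9→ 7·9^7 + 7·9^6 + 7·9^5 + 7·9^4 + 7·9^3 + 7·9^2 + 7·9 + 6 —bump→ 7·10^7 + 7·10^6 + 7·10^5 + 7·10^4 + 7·10^3 + 7·10^2 + 7·10 + 6 = 77777776 —(−1)→ 77777775
77777775 —HB10→ 7·10^7 + 7·10^6 + 7·10^5 + 7·10^4 + 7·10^3 + 7·10^2 + 7·10 + 5 —bump→ 7·11^7 + 7·11^6 + 7·11^5 + 7·11^4 + 7·11^3 + 7·11^2 + 7·11 + 5 = 150051214 —(−1)→ 150051213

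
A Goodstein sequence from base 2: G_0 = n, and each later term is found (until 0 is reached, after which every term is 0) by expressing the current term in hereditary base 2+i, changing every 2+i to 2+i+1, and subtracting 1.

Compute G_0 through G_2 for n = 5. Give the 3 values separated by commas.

5 —HB2→ 2^2 + 1 —bump→ 3^3 + 1 = 28 —(−1)→ 27
27 —HB3→ 3^3 —bump→ 4^4 = 256 —(−1)→ 255

5, 27, 255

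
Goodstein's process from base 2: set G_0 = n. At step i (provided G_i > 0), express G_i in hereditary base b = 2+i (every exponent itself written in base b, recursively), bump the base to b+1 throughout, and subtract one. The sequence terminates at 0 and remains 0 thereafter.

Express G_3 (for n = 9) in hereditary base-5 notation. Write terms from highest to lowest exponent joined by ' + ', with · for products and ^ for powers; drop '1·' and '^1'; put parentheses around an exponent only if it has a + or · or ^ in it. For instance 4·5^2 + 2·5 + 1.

base 2: 9 = 2^(2 + 1) + 1; at 3: 3^(3 + 1) + 1 = 82; next = 81
base 3: 81 = 3^(3 + 1); at 4: 4^(4 + 1) = 1024; next = 1023
base 4: 1023 = 3·4^4 + 3·4^3 + 3·4^2 + 3·4 + 3; at 5: 3·5^5 + 3·5^3 + 3·5^2 + 3·5 + 3 = 9843; next = 9842
base 5: 9842 = 3·5^5 + 3·5^3 + 3·5^2 + 3·5 + 2; at 6: 3·6^6 + 3·6^3 + 3·6^2 + 3·6 + 2 = 140744; next = 140743

3·5^5 + 3·5^3 + 3·5^2 + 3·5 + 2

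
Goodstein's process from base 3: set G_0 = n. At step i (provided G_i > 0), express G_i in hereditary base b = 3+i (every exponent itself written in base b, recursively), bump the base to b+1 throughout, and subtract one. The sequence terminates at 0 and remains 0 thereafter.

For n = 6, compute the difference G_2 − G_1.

0

(0) 6|_3 = 2·3 ↦ 2·4|_4 = 8 ⇒ 7
(1) 7|_4 = 4 + 3 ↦ 5 + 3|_5 = 8 ⇒ 7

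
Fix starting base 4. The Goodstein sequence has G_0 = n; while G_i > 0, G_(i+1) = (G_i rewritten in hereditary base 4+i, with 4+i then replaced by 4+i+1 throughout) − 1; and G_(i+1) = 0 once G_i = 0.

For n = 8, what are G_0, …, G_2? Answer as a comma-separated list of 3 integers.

8, 9, 9

(0) 8|_4 = 2·4 ↦ 2·5|_5 = 10 ⇒ 9
(1) 9|_5 = 5 + 4 ↦ 6 + 4|_6 = 10 ⇒ 9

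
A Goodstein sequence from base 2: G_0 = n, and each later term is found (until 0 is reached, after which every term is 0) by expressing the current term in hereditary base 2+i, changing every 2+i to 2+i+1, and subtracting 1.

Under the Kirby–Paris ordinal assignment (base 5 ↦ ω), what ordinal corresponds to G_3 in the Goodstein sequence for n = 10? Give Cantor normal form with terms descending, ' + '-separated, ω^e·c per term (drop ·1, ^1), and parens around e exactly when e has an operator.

ω^(ω + 1)

10 —HB2→ 2^(2 + 1) + 2 —bump→ 3^(3 + 1) + 3 = 84 —(−1)→ 83
83 —HB3→ 3^(3 + 1) + 2 —bump→ 4^(4 + 1) + 2 = 1026 —(−1)→ 1025
1025 —HB4→ 4^(4 + 1) + 1 —bump→ 5^(5 + 1) + 1 = 15626 —(−1)→ 15625
15625 —HB5→ 5^(5 + 1) —bump→ 6^(6 + 1) = 279936 —(−1)→ 279935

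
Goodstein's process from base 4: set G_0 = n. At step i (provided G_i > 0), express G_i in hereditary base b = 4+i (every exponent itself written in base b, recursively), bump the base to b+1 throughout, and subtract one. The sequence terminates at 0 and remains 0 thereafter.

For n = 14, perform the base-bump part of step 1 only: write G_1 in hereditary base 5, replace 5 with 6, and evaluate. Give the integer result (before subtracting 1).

i=0: 14 = 3·4 + 2 (b=4); 4→5: 3·5 + 2 = 17; 17−1 = 16
i=1: 16 = 3·5 + 1 (b=5); 5→6: 3·6 + 1 = 19; 19−1 = 18

19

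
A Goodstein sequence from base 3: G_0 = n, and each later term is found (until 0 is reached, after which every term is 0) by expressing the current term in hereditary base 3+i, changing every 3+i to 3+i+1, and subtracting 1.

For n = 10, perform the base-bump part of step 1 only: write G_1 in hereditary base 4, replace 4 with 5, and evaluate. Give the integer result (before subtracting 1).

25

step 0: 10 = 3^2 + 1; sub 4 for 3: 4^2 + 1; = 17; G_1 = 17−1 = 16
step 1: 16 = 4^2; sub 5 for 4: 5^2; = 25; G_2 = 25−1 = 24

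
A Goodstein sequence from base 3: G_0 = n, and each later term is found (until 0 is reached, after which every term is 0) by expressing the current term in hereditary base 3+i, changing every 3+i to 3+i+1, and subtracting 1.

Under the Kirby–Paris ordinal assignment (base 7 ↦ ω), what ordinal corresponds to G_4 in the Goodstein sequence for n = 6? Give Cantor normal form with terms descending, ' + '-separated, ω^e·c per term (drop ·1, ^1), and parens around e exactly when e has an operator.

ω

G_0 = 6. HB_3(6) = 2·3. Bump = 8. G_1 = 7.
G_1 = 7. HB_4(7) = 4 + 3. Bump = 8. G_2 = 7.
G_2 = 7. HB_5(7) = 5 + 2. Bump = 8. G_3 = 7.
G_3 = 7. HB_6(7) = 6 + 1. Bump = 8. G_4 = 7.
G_4 = 7. HB_7(7) = 7. Bump = 8. G_5 = 7.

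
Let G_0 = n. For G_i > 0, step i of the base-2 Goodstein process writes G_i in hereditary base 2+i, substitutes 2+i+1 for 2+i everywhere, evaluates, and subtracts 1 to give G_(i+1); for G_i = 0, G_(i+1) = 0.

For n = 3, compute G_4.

1

step 0: 3 = 2 + 1; sub 3 for 2: 3 + 1; = 4; G_1 = 4−1 = 3
step 1: 3 = 3; sub 4 for 3: 4; = 4; G_2 = 4−1 = 3
step 2: 3 = 3; sub 5 for 4: 3; = 3; G_3 = 3−1 = 2
step 3: 2 = 2; sub 6 for 5: 2; = 2; G_4 = 2−1 = 1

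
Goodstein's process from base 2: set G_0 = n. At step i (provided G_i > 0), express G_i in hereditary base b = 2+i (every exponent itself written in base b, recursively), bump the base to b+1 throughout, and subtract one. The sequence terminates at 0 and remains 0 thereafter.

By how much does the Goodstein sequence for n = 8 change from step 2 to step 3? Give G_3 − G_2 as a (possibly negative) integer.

(0) 8|_2 = 2^(2 + 1) ↦ 3^(3 + 1)|_3 = 81 ⇒ 80
(1) 80|_3 = 2·3^3 + 2·3^2 + 2·3 + 2 ↦ 2·4^4 + 2·4^2 + 2·4 + 2|_4 = 554 ⇒ 553
(2) 553|_4 = 2·4^4 + 2·4^2 + 2·4 + 1 ↦ 2·5^5 + 2·5^2 + 2·5 + 1|_5 = 6311 ⇒ 6310

5757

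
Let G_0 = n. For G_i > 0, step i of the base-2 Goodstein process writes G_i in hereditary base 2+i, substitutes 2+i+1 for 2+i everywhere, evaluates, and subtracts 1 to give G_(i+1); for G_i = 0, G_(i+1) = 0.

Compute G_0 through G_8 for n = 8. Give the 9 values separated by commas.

8, 80, 553, 6310, 93395, 1647195, 33554571, 774841151, 20000000211

(0) 8|_2 = 2^(2 + 1) ↦ 3^(3 + 1)|_3 = 81 ⇒ 80
(1) 80|_3 = 2·3^3 + 2·3^2 + 2·3 + 2 ↦ 2·4^4 + 2·4^2 + 2·4 + 2|_4 = 554 ⇒ 553
(2) 553|_4 = 2·4^4 + 2·4^2 + 2·4 + 1 ↦ 2·5^5 + 2·5^2 + 2·5 + 1|_5 = 6311 ⇒ 6310
(3) 6310|_5 = 2·5^5 + 2·5^2 + 2·5 ↦ 2·6^6 + 2·6^2 + 2·6|_6 = 93396 ⇒ 93395
(4) 93395|_6 = 2·6^6 + 2·6^2 + 6 + 5 ↦ 2·7^7 + 2·7^2 + 7 + 5|_7 = 1647196 ⇒ 1647195
(5) 1647195|_7 = 2·7^7 + 2·7^2 + 7 + 4 ↦ 2·8^8 + 2·8^2 + 8 + 4|_8 = 33554572 ⇒ 33554571
(6) 33554571|_8 = 2·8^8 + 2·8^2 + 8 + 3 ↦ 2·9^9 + 2·9^2 + 9 + 3|_9 = 774841152 ⇒ 774841151
(7) 774841151|_9 = 2·9^9 + 2·9^2 + 9 + 2 ↦ 2·10^10 + 2·10^2 + 10 + 2|_10 = 20000000212 ⇒ 20000000211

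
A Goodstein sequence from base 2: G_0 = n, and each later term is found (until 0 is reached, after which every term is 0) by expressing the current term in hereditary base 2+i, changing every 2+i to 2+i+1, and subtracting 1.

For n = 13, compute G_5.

step 0: 13 = 2^(2 + 1) + 2^2 + 1; sub 3 for 2: 3^(3 + 1) + 3^3 + 1; = 109; G_1 = 109−1 = 108
step 1: 108 = 3^(3 + 1) + 3^3; sub 4 for 3: 4^(4 + 1) + 4^4; = 1280; G_2 = 1280−1 = 1279
step 2: 1279 = 4^(4 + 1) + 3·4^3 + 3·4^2 + 3·4 + 3; sub 5 for 4: 5^(5 + 1) + 3·5^3 + 3·5^2 + 3·5 + 3; = 16093; G_3 = 16093−1 = 16092
step 3: 16092 = 5^(5 + 1) + 3·5^3 + 3·5^2 + 3·5 + 2; sub 6 for 5: 6^(6 + 1) + 3·6^3 + 3·6^2 + 3·6 + 2; = 280712; G_4 = 280712−1 = 280711
step 4: 280711 = 6^(6 + 1) + 3·6^3 + 3·6^2 + 3·6 + 1; sub 7 for 6: 7^(7 + 1) + 3·7^3 + 3·7^2 + 3·7 + 1; = 5765999; G_5 = 5765999−1 = 5765998
step 5: 5765998 = 7^(7 + 1) + 3·7^3 + 3·7^2 + 3·7; sub 8 for 7: 8^(8 + 1) + 3·8^3 + 3·8^2 + 3·8; = 134219480; G_6 = 134219480−1 = 134219479

5765998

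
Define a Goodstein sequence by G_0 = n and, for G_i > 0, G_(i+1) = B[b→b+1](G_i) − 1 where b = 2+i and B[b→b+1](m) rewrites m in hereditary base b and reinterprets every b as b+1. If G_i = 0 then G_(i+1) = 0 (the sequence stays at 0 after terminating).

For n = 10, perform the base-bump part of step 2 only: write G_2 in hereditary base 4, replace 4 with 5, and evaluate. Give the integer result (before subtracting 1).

G_0 = 10. HB_2(10) = 2^(2 + 1) + 2. Bump = 84. G_1 = 83.
G_1 = 83. HB_3(83) = 3^(3 + 1) + 2. Bump = 1026. G_2 = 1025.

15626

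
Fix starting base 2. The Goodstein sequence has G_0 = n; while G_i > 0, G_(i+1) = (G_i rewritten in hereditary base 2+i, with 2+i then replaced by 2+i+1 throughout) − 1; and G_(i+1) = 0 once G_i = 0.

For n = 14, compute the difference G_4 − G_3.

[0] 14 ≡ 2^(2 + 1) + 2^2 + 2 (base 2). Lift 3: 111. −1: 110.
[1] 110 ≡ 3^(3 + 1) + 3^3 + 2 (base 3). Lift 4: 1282. −1: 1281.
[2] 1281 ≡ 4^(4 + 1) + 4^4 + 1 (base 4). Lift 5: 18751. −1: 18750.
[3] 18750 ≡ 5^(5 + 1) + 5^5 (base 5). Lift 6: 326592. −1: 326591.

307841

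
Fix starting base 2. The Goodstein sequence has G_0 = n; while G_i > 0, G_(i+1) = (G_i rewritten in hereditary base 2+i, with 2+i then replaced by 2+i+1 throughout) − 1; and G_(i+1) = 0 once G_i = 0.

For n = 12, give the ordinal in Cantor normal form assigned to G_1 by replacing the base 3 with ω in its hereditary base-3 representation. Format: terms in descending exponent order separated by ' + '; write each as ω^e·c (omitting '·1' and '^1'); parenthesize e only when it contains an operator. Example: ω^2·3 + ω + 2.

base 2: 12 = 2^(2 + 1) + 2^2; at 3: 3^(3 + 1) + 3^3 = 108; next = 107
base 3: 107 = 3^(3 + 1) + 2·3^2 + 2·3 + 2; at 4: 4^(4 + 1) + 2·4^2 + 2·4 + 2 = 1066; next = 1065

ω^(ω + 1) + ω^2·2 + ω·2 + 2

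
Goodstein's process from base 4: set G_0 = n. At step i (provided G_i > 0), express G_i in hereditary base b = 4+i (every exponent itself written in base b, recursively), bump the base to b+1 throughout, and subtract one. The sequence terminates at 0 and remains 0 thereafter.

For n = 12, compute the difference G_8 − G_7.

0

base 4: 12 = 3·4; at 5: 3·5 = 15; next = 14
base 5: 14 = 2·5 + 4; at 6: 2·6 + 4 = 16; next = 15
base 6: 15 = 2·6 + 3; at 7: 2·7 + 3 = 17; next = 16
base 7: 16 = 2·7 + 2; at 8: 2·8 + 2 = 18; next = 17
base 8: 17 = 2·8 + 1; at 9: 2·9 + 1 = 19; next = 18
base 9: 18 = 2·9; at 10: 2·10 = 20; next = 19
base 10: 19 = 10 + 9; at 11: 11 + 9 = 20; next = 19
base 11: 19 = 11 + 8; at 12: 12 + 8 = 20; next = 19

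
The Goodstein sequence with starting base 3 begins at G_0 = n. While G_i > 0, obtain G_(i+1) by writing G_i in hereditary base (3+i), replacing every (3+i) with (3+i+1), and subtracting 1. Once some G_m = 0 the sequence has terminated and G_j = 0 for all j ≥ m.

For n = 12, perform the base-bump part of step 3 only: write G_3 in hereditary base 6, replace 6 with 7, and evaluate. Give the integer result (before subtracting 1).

base 3: 12 = 3^2 + 3; at 4: 4^2 + 4 = 20; next = 19
base 4: 19 = 4^2 + 3; at 5: 5^2 + 3 = 28; next = 27
base 5: 27 = 5^2 + 2; at 6: 6^2 + 2 = 38; next = 37
base 6: 37 = 6^2 + 1; at 7: 7^2 + 1 = 50; next = 49

50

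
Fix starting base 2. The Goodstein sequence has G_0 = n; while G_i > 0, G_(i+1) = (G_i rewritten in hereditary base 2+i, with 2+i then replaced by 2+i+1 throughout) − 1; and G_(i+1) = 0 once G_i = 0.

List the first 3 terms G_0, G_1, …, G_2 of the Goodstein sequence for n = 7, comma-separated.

G_0 = 7. HB_2(7) = 2^2 + 2 + 1. Bump = 31. G_1 = 30.
G_1 = 30. HB_3(30) = 3^3 + 3. Bump = 260. G_2 = 259.

7, 30, 259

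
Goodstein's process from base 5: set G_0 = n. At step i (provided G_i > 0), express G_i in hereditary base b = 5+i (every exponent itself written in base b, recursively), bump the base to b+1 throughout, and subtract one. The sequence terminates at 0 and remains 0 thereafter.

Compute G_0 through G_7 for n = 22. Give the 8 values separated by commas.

G_0 = 22. HB_5(22) = 4·5 + 2. Bump = 26. G_1 = 25.
G_1 = 25. HB_6(25) = 4·6 + 1. Bump = 29. G_2 = 28.
G_2 = 28. HB_7(28) = 4·7. Bump = 32. G_3 = 31.
G_3 = 31. HB_8(31) = 3·8 + 7. Bump = 34. G_4 = 33.
G_4 = 33. HB_9(33) = 3·9 + 6. Bump = 36. G_5 = 35.
G_5 = 35. HB_10(35) = 3·10 + 5. Bump = 38. G_6 = 37.
G_6 = 37. HB_11(37) = 3·11 + 4. Bump = 40. G_7 = 39.

22, 25, 28, 31, 33, 35, 37, 39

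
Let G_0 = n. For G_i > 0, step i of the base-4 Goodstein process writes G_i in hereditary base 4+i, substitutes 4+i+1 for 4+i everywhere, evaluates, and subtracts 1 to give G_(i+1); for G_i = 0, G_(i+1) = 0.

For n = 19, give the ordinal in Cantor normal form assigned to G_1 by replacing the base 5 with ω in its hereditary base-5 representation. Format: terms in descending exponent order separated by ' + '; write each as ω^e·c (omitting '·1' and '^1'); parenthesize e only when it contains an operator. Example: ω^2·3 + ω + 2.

base 4: 19 = 4^2 + 3; at 5: 5^2 + 3 = 28; next = 27
base 5: 27 = 5^2 + 2; at 6: 6^2 + 2 = 38; next = 37

ω^2 + 2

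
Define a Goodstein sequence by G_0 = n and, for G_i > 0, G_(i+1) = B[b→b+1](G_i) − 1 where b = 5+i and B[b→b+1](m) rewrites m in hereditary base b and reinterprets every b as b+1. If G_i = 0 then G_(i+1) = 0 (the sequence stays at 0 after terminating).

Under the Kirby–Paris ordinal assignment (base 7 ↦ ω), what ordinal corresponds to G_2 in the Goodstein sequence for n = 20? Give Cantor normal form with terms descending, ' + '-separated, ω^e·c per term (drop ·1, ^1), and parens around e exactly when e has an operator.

20 —HB5→ 4·5 —bump→ 4·6 = 24 —(−1)→ 23
23 —HB6→ 3·6 + 5 —bump→ 3·7 + 5 = 26 —(−1)→ 25
25 —HB7→ 3·7 + 4 —bump→ 3·8 + 4 = 28 —(−1)→ 27

ω·3 + 4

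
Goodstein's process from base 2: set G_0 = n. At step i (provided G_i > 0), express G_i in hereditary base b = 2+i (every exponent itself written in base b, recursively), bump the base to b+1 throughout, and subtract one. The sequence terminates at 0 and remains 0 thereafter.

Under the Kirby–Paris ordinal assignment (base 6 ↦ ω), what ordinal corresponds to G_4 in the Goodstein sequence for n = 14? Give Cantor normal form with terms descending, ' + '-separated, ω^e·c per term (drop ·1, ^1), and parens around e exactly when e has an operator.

step 0: 14 = 2^(2 + 1) + 2^2 + 2; sub 3 for 2: 3^(3 + 1) + 3^3 + 3; = 111; G_1 = 111−1 = 110
step 1: 110 = 3^(3 + 1) + 3^3 + 2; sub 4 for 3: 4^(4 + 1) + 4^4 + 2; = 1282; G_2 = 1282−1 = 1281
step 2: 1281 = 4^(4 + 1) + 4^4 + 1; sub 5 for 4: 5^(5 + 1) + 5^5 + 1; = 18751; G_3 = 18751−1 = 18750
step 3: 18750 = 5^(5 + 1) + 5^5; sub 6 for 5: 6^(6 + 1) + 6^6; = 326592; G_4 = 326592−1 = 326591
step 4: 326591 = 6^(6 + 1) + 5·6^5 + 5·6^4 + 5·6^3 + 5·6^2 + 5·6 + 5; sub 7 for 6: 7^(7 + 1) + 5·7^5 + 5·7^4 + 5·7^3 + 5·7^2 + 5·7 + 5; = 5862841; G_5 = 5862841−1 = 5862840

ω^(ω + 1) + ω^5·5 + ω^4·5 + ω^3·5 + ω^2·5 + ω·5 + 5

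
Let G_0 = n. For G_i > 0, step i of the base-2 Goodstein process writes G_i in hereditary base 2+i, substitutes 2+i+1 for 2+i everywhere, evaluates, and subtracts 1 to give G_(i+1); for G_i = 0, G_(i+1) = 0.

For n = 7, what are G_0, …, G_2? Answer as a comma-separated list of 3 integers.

step 0: 7 = 2^2 + 2 + 1; sub 3 for 2: 3^3 + 3 + 1; = 31; G_1 = 31−1 = 30
step 1: 30 = 3^3 + 3; sub 4 for 3: 4^4 + 4; = 260; G_2 = 260−1 = 259

7, 30, 259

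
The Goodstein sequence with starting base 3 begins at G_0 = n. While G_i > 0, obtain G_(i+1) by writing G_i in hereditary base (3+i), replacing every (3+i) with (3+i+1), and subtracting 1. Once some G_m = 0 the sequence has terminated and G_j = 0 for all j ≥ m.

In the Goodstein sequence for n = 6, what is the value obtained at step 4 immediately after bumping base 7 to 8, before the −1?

8

G_0 = 6. HB_3(6) = 2·3. Bump = 8. G_1 = 7.
G_1 = 7. HB_4(7) = 4 + 3. Bump = 8. G_2 = 7.
G_2 = 7. HB_5(7) = 5 + 2. Bump = 8. G_3 = 7.
G_3 = 7. HB_6(7) = 6 + 1. Bump = 8. G_4 = 7.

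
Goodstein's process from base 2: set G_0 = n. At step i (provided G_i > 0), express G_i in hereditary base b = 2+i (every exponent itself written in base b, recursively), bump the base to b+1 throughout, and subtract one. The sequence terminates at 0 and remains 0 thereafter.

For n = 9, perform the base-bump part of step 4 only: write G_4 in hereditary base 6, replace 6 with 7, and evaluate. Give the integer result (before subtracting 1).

2471827

9 —HB2→ 2^(2 + 1) + 1 —bump→ 3^(3 + 1) + 1 = 82 —(−1)→ 81
81 —HB3→ 3^(3 + 1) —bump→ 4^(4 + 1) = 1024 —(−1)→ 1023
1023 —HB4→ 3·4^4 + 3·4^3 + 3·4^2 + 3·4 + 3 —bump→ 3·5^5 + 3·5^3 + 3·5^2 + 3·5 + 3 = 9843 —(−1)→ 9842
9842 —HB5→ 3·5^5 + 3·5^3 + 3·5^2 + 3·5 + 2 —bump→ 3·6^6 + 3·6^3 + 3·6^2 + 3·6 + 2 = 140744 —(−1)→ 140743
140743 —HB6→ 3·6^6 + 3·6^3 + 3·6^2 + 3·6 + 1 —bump→ 3·7^7 + 3·7^3 + 3·7^2 + 3·7 + 1 = 2471827 —(−1)→ 2471826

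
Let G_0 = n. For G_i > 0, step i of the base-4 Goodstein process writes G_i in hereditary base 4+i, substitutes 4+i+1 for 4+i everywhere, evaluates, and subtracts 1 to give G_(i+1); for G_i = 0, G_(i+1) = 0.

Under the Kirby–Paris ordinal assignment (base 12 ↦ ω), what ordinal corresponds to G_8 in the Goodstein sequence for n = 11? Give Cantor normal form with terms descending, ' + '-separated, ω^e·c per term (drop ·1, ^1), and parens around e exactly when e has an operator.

11 —HB4→ 2·4 + 3 —bump→ 2·5 + 3 = 13 —(−1)→ 12
12 —HB5→ 2·5 + 2 —bump→ 2·6 + 2 = 14 —(−1)→ 13
13 —HB6→ 2·6 + 1 —bump→ 2·7 + 1 = 15 —(−1)→ 14
14 —HB7→ 2·7 —bump→ 2·8 = 16 —(−1)→ 15
15 —HB8→ 8 + 7 —bump→ 9 + 7 = 16 —(−1)→ 15
15 —HB9→ 9 + 6 —bump→ 10 + 6 = 16 —(−1)→ 15
15 —HB10→ 10 + 5 —bump→ 11 + 5 = 16 —(−1)→ 15
15 —HB11→ 11 + 4 —bump→ 12 + 4 = 16 —(−1)→ 15
15 —HB12→ 12 + 3 —bump→ 13 + 3 = 16 —(−1)→ 15

ω + 3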